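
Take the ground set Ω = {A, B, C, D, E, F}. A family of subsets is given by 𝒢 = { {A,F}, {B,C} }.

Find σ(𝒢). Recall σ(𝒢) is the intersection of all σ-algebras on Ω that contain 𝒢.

Take S₀ = 𝒢 ∪ {∅, Ω} = { {}, {A,F}, {B,C}, Ω }.
Pass 1: +3 →
  {A,B,C,F}  = {B,C} ∪ {A,F}
  {A,D,E,F}  = ᶜ of {B,C}
  {B,C,D,E}  = ᶜ of {A,F}
Pass 2. New:
  {D,E}  = ᶜ of {A,B,C,F}
Pass 3 adds nothing — fixpoint reached.

|σ(𝒢)| = 8.  σ(𝒢) = { {}, {A,F}, {B,C}, {D,E}, {A,B,C,F}, {A,D,E,F}, {B,C,D,E}, Ω }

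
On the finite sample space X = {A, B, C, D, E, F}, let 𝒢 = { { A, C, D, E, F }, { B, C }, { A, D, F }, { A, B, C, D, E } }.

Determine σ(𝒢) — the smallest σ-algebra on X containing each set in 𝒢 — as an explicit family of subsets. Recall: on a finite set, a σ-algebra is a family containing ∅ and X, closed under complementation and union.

Begin from { {  }, { B, C }, { A, D, F }, { A, B, C, D, E }, { A, C, D, E, F }, X } (that is, 𝒢 plus ∅ and X).
Round 1 adds 5:
  { B }  = { A, C, D, E, F }ᶜ
  { F }  = { A, B, C, D, E }ᶜ
  { B, C, E }  = { A, D, F }ᶜ
  { A, D, E, F }  = { B, C }ᶜ
  { A, B, C, D, F }  = { B, C } ∪ { A, D, F }
Round 2. New:
  { E }  = { A, B, C, D, F }ᶜ
  { B, F }  = { B } ∪ { F }
  { B, C, F }  = { F } ∪ { B, C }
  { A, B, D, F }  = { B } ∪ { A, D, F }
  { B, C, E, F }  = { F } ∪ { B, C, E }
  { A, B, D, E, F }  = { A, D, E, F } ∪ { B }
Round 3. New:
  { C }  = { A, B, D, E, F }ᶜ
  { A, D }  = { B, C, E, F }ᶜ
  { B, E }  = { B } ∪ { E }
  { C, E }  = { A, B, D, F }ᶜ
  { E, F }  = { F } ∪ { E }
  { A, D, E }  = { B, C, F }ᶜ
  { B, E, F }  = { B, F } ∪ { E }
  { A, C, D, E }  = { B, F }ᶜ
Round 4. New:
  { C, F }  = { F } ∪ { C }
  { A, B, D }  = { B } ∪ { A, D }
  { A, C, D }  = { B, E, F }ᶜ
  { C, E, F }  = { E, F } ∪ { C }
  { A, B, C, D }  = { E, F }ᶜ
  { A, B, D, E }  = { A, D, E } ∪ { B, E }
  { A, C, D, F }  = { B, E }ᶜ
Round 5: no new sets; the family is a σ-algebra.

Hence σ(𝒢) has 32 members: { {  }, { B }, { C }, { E }, { F }, { A, D }, { B, C }, { B, E }, { B, F }, { C, E }, { C, F }, { E, F }, { A, B, D }, { A, C, D }, { A, D, E }, { A, D, F }, { B, C, E }, { B, C, F }, { B, E, F }, { C, E, F }, { A, B, C, D }, { A, B, D, E }, { A, B, D, F }, { A, C, D, E }, { A, C, D, F }, { A, D, E, F }, { B, C, E, F }, { A, B, C, D, E }, { A, B, C, D, F }, { A, B, D, E, F }, { A, C, D, E, F }, X }.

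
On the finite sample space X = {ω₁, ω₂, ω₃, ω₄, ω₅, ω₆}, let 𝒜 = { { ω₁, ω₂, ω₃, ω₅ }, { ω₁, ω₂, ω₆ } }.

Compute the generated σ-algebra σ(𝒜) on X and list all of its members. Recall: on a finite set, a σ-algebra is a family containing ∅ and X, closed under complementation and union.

Take S₀ = 𝒜 ∪ {∅, X} = { {  }, { ω₁, ω₂, ω₆ }, { ω₁, ω₂, ω₃, ω₅ }, X }.
Round 1: 3 new —
  { ω₄, ω₆ }  = { ω₁, ω₂, ω₃, ω₅ }ᶜ
  { ω₃, ω₄, ω₅ }  = { ω₁, ω₂, ω₆ }ᶜ
  { ω₁, ω₂, ω₃, ω₅, ω₆ }  = { ω₁, ω₂, ω₃, ω₅ } ∪ { ω₁, ω₂, ω₆ }
  — 7 sets.
Round 2 adds 4:
  { ω₄ }  = { ω₁, ω₂, ω₃, ω₅, ω₆ }ᶜ
  { ω₁, ω₂, ω₄, ω₆ }  = { ω₁, ω₂, ω₆ } ∪ { ω₄, ω₆ }
  { ω₃, ω₄, ω₅, ω₆ }  = { ω₃, ω₄, ω₅ } ∪ { ω₄, ω₆ }
  { ω₁, ω₂, ω₃, ω₄, ω₅ }  = { ω₃, ω₄, ω₅ } ∪ { ω₁, ω₂, ω₃, ω₅ }
  — 11 sets.
Round 3 (3 new):
  { ω₆ }  = { ω₁, ω₂, ω₃, ω₄, ω₅ }ᶜ
  { ω₁, ω₂ }  = { ω₃, ω₄, ω₅, ω₆ }ᶜ
  { ω₃, ω₅ }  = { ω₁, ω₂, ω₄, ω₆ }ᶜ
  — 14 sets.
Round 4. New:
  { ω₁, ω₂, ω₄ }  = { ω₁, ω₂ } ∪ { ω₄ }
  { ω₃, ω₅, ω₆ }  = { ω₃, ω₅ } ∪ { ω₆ }
  — 16 sets.
Round 5 adds nothing — fixpoint reached.

|σ(𝒜)| = 16.  σ(𝒜) = { {  }, { ω₄ }, { ω₆ }, { ω₁, ω₂ }, { ω₃, ω₅ }, { ω₄, ω₆ }, { ω₁, ω₂, ω₄ }, { ω₁, ω₂, ω₆ }, { ω₃, ω₄, ω₅ }, { ω₃, ω₅, ω₆ }, { ω₁, ω₂, ω₃, ω₅ }, { ω₁, ω₂, ω₄, ω₆ }, { ω₃, ω₄, ω₅, ω₆ }, { ω₁, ω₂, ω₃, ω₄, ω₅ }, { ω₁, ω₂, ω₃, ω₅, ω₆ }, X }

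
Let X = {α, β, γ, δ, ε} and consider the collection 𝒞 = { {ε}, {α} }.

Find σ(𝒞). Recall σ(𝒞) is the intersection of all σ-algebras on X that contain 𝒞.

Take S₀ = 𝒞 ∪ {∅, X} = { {}, {α}, {ε}, X }.
Pass 1 adds 3:
  {α,ε}  = {α} ∪ {ε}
  {α,β,γ,δ}  = X∖{ε}
  {β,γ,δ,ε}  = X∖{α}
  — 7 sets.
Pass 2 (1 new):
  {β,γ,δ}  = X∖{α,ε}
  — 8 sets.
Pass 3: no new sets; the family is a σ-algebra.

σ(𝒞) = { {}, {α}, {ε}, {α,ε}, {β,γ,δ}, {α,β,γ,δ}, {β,γ,δ,ε}, X }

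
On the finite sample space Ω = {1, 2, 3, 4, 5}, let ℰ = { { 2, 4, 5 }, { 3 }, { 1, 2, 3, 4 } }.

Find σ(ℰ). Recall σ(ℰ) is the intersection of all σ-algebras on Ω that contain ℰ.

σ(ℰ) = { ∅, { 1 }, { 3 }, { 5 }, { 1, 3 }, { 1, 5 }, { 2, 4 }, { 3, 5 }, { 1, 2, 4 }, { 1, 3, 5 }, { 2, 3, 4 }, { 2, 4, 5 }, { 1, 2, 3, 4 }, { 1, 2, 4, 5 }, { 2, 3, 4, 5 }, Ω }

Trace:
Start: ℰ ∪ {∅, Ω} = { ∅, { 3 }, { 2, 4, 5 }, { 1, 2, 3, 4 }, Ω }.
Step 1 (4 new):
  { 5 }  = { 1, 2, 3, 4 }ᶜ
  { 1, 3 }  = { 2, 4, 5 }ᶜ
  { 1, 2, 4, 5 }  = { 3 }ᶜ
  { 2, 3, 4, 5 }  = { 3 } ∪ { 2, 4, 5 }
  [9 total]
Step 2 adds 3:
  { 1 }  = { 2, 3, 4, 5 }ᶜ
  { 3, 5 }  = { 5 } ∪ { 3 }
  { 1, 3, 5 }  = { 5 } ∪ { 1, 3 }
  [12 total]
Step 3 (3 new):
  { 1, 5 }  = { 5 } ∪ { 1 }
  { 2, 4 }  = { 1, 3, 5 }ᶜ
  { 1, 2, 4 }  = { 3, 5 }ᶜ
  [15 total]
Step 4: 1 new —
  { 2, 3, 4 }  = { 1, 5 }ᶜ
  [16 total]
Step 5: stable.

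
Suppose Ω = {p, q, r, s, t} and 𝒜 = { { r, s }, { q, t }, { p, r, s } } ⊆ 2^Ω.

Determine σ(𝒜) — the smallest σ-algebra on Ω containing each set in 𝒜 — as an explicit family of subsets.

σ(𝒜) (8 sets): { ∅, { p }, { q, t }, { r, s }, { p, q, t }, { p, r, s }, { q, r, s, t }, Ω }

Check:
Seed the family with 𝒜 together with ∅ and Ω: { ∅, { q, t }, { r, s }, { p, r, s }, Ω }.
Step 1 adds 2:
  { p, q, t }  = ᶜ of { r, s }
  { q, r, s, t }  = { q, t } ∪ { r, s }
  (now 7)
Step 2 adds 1:
  { p }  = ᶜ of { q, r, s, t }
  (now 8)
Step 3: stable.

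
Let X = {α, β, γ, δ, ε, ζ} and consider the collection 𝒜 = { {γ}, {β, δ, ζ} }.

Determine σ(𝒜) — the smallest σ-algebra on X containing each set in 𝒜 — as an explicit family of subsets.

σ(𝒜) (8 sets): { ∅, {γ}, {α, ε}, {α, γ, ε}, {β, δ, ζ}, {β, γ, δ, ζ}, {α, β, δ, ε, ζ}, X }

Trace:
Start: 𝒜 ∪ {∅, X} = { ∅, {γ}, {β, δ, ζ}, X }.
Iteration 1: 3 new —
  {α, γ, ε}  = {β, δ, ζ}ᶜ
  {β, γ, δ, ζ}  = {γ} ∪ {β, δ, ζ}
  {α, β, δ, ε, ζ}  = {γ}ᶜ
Iteration 2: 1 new —
  {α, ε}  = {β, γ, δ, ζ}ᶜ
Iteration 3: stable.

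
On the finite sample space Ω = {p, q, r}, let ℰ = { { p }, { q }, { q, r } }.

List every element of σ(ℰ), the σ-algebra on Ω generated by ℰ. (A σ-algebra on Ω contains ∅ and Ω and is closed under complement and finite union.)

Take S₀ = ℰ ∪ {∅, Ω} = { ∅, { p }, { q }, { q, r }, Ω }.
Iteration 1. New:
  { p, q }  = { q } ∪ { p }
  { p, r }  = complement { q }
  [7 total]
Iteration 2. New:
  { r }  = complement { p, q }
  [8 total]
Iteration 3: stable.

Therefore σ(ℰ) = { ∅, { p }, { q }, { r }, { p, q }, { p, r }, { q, r }, Ω } (|σ(ℰ)| = 8).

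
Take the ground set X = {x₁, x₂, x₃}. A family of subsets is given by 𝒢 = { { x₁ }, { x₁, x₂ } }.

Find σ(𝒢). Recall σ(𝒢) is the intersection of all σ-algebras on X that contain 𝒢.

Take S₀ = 𝒢 ∪ {∅, X} = { {  }, { x₁ }, { x₁, x₂ }, X }.
Iteration 1: +2 →
  { x₃ }  = complement { x₁, x₂ }
  { x₂, x₃ }  = complement { x₁ }
  — 6 sets.
Iteration 2 (1 new):
  { x₁, x₃ }  = { x₃ } ∪ { x₁ }
  — 7 sets.
Iteration 3: +1 →
  { x₂ }  = complement { x₁, x₃ }
  — 8 sets.
Iteration 4: stable.

Hence σ(𝒢) has 8 members: { {  }, { x₁ }, { x₂ }, { x₃ }, { x₁, x₂ }, { x₁, x₃ }, { x₂, x₃ }, X }.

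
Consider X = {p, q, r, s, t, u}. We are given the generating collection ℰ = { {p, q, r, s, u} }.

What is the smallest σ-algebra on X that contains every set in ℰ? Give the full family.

|σ(ℰ)| = 4.  σ(ℰ) = { ∅, {t}, {p, q, r, s, u}, X }

Check:
Start: ℰ ∪ {∅, X} = { ∅, {p, q, r, s, u}, X }.
Pass 1: +1 →
  {t}  = X∖{p, q, r, s, u}
  [4 total]
Pass 2: stable.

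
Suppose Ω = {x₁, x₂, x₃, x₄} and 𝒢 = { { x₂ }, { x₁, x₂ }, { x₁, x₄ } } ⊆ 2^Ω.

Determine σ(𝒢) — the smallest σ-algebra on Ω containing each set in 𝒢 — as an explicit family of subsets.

Begin from { {  }, { x₂ }, { x₁, x₂ }, { x₁, x₄ }, Ω } (that is, 𝒢 plus ∅ and Ω).
Pass 1. New:
  { x₂, x₃ }  = Ω∖{ x₁, x₄ }
  { x₃, x₄ }  = Ω∖{ x₁, x₂ }
  { x₁, x₂, x₄ }  = { x₁, x₄ } ∪ { x₁, x₂ }
  { x₁, x₃, x₄ }  = Ω∖{ x₂ }
  |family| = 9
Pass 2 adds 3:
  { x₃ }  = Ω∖{ x₁, x₂, x₄ }
  { x₁, x₂, x₃ }  = { x₁, x₂ } ∪ { x₂, x₃ }
  { x₂, x₃, x₄ }  = { x₃, x₄ } ∪ { x₂ }
  |family| = 12
Pass 3 (2 new):
  { x₁ }  = Ω∖{ x₂, x₃, x₄ }
  { x₄ }  = Ω∖{ x₁, x₂, x₃ }
  |family| = 14
Pass 4 adds 2:
  { x₁, x₃ }  = { x₃ } ∪ { x₁ }
  { x₂, x₄ }  = { x₄ } ∪ { x₂ }
  |family| = 16
Pass 5: already closed under ᶜ and ∪.

Therefore σ(𝒢) = { {  }, { x₁ }, { x₂ }, { x₃ }, { x₄ }, { x₁, x₂ }, { x₁, x₃ }, { x₁, x₄ }, { x₂, x₃ }, { x₂, x₄ }, { x₃, x₄ }, { x₁, x₂, x₃ }, { x₁, x₂, x₄ }, { x₁, x₃, x₄ }, { x₂, x₃, x₄ }, Ω } (|σ(𝒢)| = 16).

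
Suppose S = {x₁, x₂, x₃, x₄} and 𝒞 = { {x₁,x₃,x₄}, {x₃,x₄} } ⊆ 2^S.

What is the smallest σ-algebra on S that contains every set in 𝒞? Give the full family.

Answer: σ(𝒞) = { {}, {x₁}, {x₂}, {x₁,x₂}, {x₃,x₄}, {x₁,x₃,x₄}, {x₂,x₃,x₄}, S }

Trace:
Initial family (4 sets): { {}, {x₃,x₄}, {x₁,x₃,x₄}, S }.
Step 1. New:
  {x₂}  = ᶜ of {x₁,x₃,x₄}
  {x₁,x₂}  = ᶜ of {x₃,x₄}
  — 6 sets.
Step 2: +1 →
  {x₂,x₃,x₄}  = {x₃,x₄} ∪ {x₂}
  — 7 sets.
Step 3: 1 new —
  {x₁}  = ᶜ of {x₂,x₃,x₄}
  — 8 sets.
Step 4: closed — nothing new.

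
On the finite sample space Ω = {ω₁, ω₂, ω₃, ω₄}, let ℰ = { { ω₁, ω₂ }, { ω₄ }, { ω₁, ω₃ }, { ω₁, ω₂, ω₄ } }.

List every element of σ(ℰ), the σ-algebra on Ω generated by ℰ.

Answer: σ(ℰ) = { ∅, { ω₁ }, { ω₂ }, { ω₃ }, { ω₄ }, { ω₁, ω₂ }, { ω₁, ω₃ }, { ω₁, ω₄ }, { ω₂, ω₃ }, { ω₂, ω₄ }, { ω₃, ω₄ }, { ω₁, ω₂, ω₃ }, { ω₁, ω₂, ω₄ }, { ω₁, ω₃, ω₄ }, { ω₂, ω₃, ω₄ }, Ω }

Derivation:
Take S₀ = ℰ ∪ {∅, Ω} = { ∅, { ω₄ }, { ω₁, ω₂ }, { ω₁, ω₃ }, { ω₁, ω₂, ω₄ }, Ω }.
Round 1: 5 new —
  { ω₃ }  = complement { ω₁, ω₂, ω₄ }
  { ω₂, ω₄ }  = complement { ω₁, ω₃ }
  { ω₃, ω₄ }  = complement { ω₁, ω₂ }
  { ω₁, ω₂, ω₃ }  = complement { ω₄ }
  { ω₁, ω₃, ω₄ }  = { ω₁, ω₃ } ∪ { ω₄ }
  |family| = 11
Round 2 adds 2:
  { ω₂ }  = complement { ω₁, ω₃, ω₄ }
  { ω₂, ω₃, ω₄ }  = { ω₃, ω₄ } ∪ { ω₂, ω₄ }
  |family| = 13
Round 3. New:
  { ω₁ }  = complement { ω₂, ω₃, ω₄ }
  { ω₂, ω₃ }  = { ω₃ } ∪ { ω₂ }
  |family| = 15
Round 4: 1 new —
  { ω₁, ω₄ }  = complement { ω₂, ω₃ }
  |family| = 16
After Round 5 the family is unchanged; done.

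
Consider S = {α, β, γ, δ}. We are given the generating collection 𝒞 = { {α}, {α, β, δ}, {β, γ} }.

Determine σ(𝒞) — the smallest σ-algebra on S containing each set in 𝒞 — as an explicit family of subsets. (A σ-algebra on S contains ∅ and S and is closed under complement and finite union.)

σ(𝒞) = { {}, {α}, {β}, {γ}, {δ}, {α, β}, {α, γ}, {α, δ}, {β, γ}, {β, δ}, {γ, δ}, {α, β, γ}, {α, β, δ}, {α, γ, δ}, {β, γ, δ}, S }

Check:
Initial family (5 sets): { {}, {α}, {β, γ}, {α, β, δ}, S }.
Pass 1: 4 new —
  {γ}  = {α, β, δ}ᶜ
  {α, δ}  = {β, γ}ᶜ
  {α, β, γ}  = {β, γ} ∪ {α}
  {β, γ, δ}  = {α}ᶜ
  |family| = 9
Pass 2 (3 new):
  {δ}  = {α, β, γ}ᶜ
  {α, γ}  = {γ} ∪ {α}
  {α, γ, δ}  = {γ} ∪ {α, δ}
  |family| = 12
Pass 3: 3 new —
  {β}  = {α, γ, δ}ᶜ
  {β, δ}  = {α, γ}ᶜ
  {γ, δ}  = {γ} ∪ {δ}
  |family| = 15
Pass 4 (1 new):
  {α, β}  = {γ, δ}ᶜ
  |family| = 16
Pass 5 adds nothing — fixpoint reached.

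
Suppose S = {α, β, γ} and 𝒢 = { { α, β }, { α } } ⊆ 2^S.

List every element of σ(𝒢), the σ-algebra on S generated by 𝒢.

|σ(𝒢)| = 8.  σ(𝒢) = { {}, { α }, { β }, { γ }, { α, β }, { α, γ }, { β, γ }, S }

Trace:
Initial family (4 sets): { {}, { α }, { α, β }, S }.
Step 1 (2 new):
  { γ }  = complement { α, β }
  { β, γ }  = complement { α }
  |family| = 6
Step 2: +1 →
  { α, γ }  = { γ } ∪ { α }
  |family| = 7
Step 3. New:
  { β }  = complement { α, γ }
  |family| = 8
Step 4 adds nothing — fixpoint reached.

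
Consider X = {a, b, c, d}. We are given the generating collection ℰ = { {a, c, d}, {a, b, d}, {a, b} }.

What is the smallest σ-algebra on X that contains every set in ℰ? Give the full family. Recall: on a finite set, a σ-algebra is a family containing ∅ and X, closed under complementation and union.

Start: ℰ ∪ {∅, X} = { {}, {a, b}, {a, b, d}, {a, c, d}, X }.
Pass 1: 3 new —
  {b}  = complement {a, c, d}
  {c}  = complement {a, b, d}
  {c, d}  = complement {a, b}
  [8 total]
Pass 2: +3 →
  {b, c}  = {c} ∪ {b}
  {a, b, c}  = {c} ∪ {a, b}
  {b, c, d}  = {b} ∪ {c, d}
  [11 total]
Pass 3: +3 →
  {a}  = complement {b, c, d}
  {d}  = complement {a, b, c}
  {a, d}  = complement {b, c}
  [14 total]
Pass 4: 2 new —
  {a, c}  = {c} ∪ {a}
  {b, d}  = {d} ∪ {b}
  [16 total]
After Pass 5 the family is unchanged; done.

Hence σ(ℰ) has 16 members: { {}, {a}, {b}, {c}, {d}, {a, b}, {a, c}, {a, d}, {b, c}, {b, d}, {c, d}, {a, b, c}, {a, b, d}, {a, c, d}, {b, c, d}, X }.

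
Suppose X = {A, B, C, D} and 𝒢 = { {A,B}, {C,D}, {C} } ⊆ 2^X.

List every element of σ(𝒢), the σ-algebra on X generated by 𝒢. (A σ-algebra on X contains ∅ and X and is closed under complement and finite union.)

Answer: σ(𝒢) = { {}, {C}, {D}, {A,B}, {C,D}, {A,B,C}, {A,B,D}, X }

Derivation:
Initial family (5 sets): { {}, {C}, {A,B}, {C,D}, X }.
Round 1: +2 →
  {A,B,C}  = {C} ∪ {A,B}
  {A,B,D}  = ᶜ of {C}
  [7 total]
Round 2. New:
  {D}  = ᶜ of {A,B,C}
  [8 total]
After Round 3 the family is unchanged; done.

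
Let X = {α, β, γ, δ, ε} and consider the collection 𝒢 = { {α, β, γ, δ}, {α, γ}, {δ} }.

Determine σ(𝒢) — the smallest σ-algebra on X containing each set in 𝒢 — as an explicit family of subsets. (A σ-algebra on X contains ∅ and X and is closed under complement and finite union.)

Initial family (5 sets): { ∅, {δ}, {α, γ}, {α, β, γ, δ}, X }.
Pass 1. New:
  {ε}  = ᶜ of {α, β, γ, δ}
  {α, γ, δ}  = {α, γ} ∪ {δ}
  {β, δ, ε}  = ᶜ of {α, γ}
  {α, β, γ, ε}  = ᶜ of {δ}
  (now 9)
Pass 2. New:
  {β, ε}  = ᶜ of {α, γ, δ}
  {δ, ε}  = {ε} ∪ {δ}
  {α, γ, ε}  = {ε} ∪ {α, γ}
  {α, γ, δ, ε}  = {ε} ∪ {α, γ, δ}
  (now 13)
Pass 3: 3 new —
  {β}  = ᶜ of {α, γ, δ, ε}
  {β, δ}  = ᶜ of {α, γ, ε}
  {α, β, γ}  = ᶜ of {δ, ε}
  (now 16)
Pass 4: closed — nothing new.

σ(𝒢) = { ∅, {β}, {δ}, {ε}, {α, γ}, {β, δ}, {β, ε}, {δ, ε}, {α, β, γ}, {α, γ, δ}, {α, γ, ε}, {β, δ, ε}, {α, β, γ, δ}, {α, β, γ, ε}, {α, γ, δ, ε}, X }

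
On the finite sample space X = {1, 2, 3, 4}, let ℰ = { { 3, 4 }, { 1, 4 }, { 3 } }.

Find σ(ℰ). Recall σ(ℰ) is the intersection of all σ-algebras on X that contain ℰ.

|σ(ℰ)| = 16.  σ(ℰ) = { {}, { 1 }, { 2 }, { 3 }, { 4 }, { 1, 2 }, { 1, 3 }, { 1, 4 }, { 2, 3 }, { 2, 4 }, { 3, 4 }, { 1, 2, 3 }, { 1, 2, 4 }, { 1, 3, 4 }, { 2, 3, 4 }, X }

Working:
Start: ℰ ∪ {∅, X} = { {}, { 3 }, { 1, 4 }, { 3, 4 }, X }.
Iteration 1 adds 4:
  { 1, 2 }  = X∖{ 3, 4 }
  { 2, 3 }  = X∖{ 1, 4 }
  { 1, 2, 4 }  = X∖{ 3 }
  { 1, 3, 4 }  = { 3 } ∪ { 1, 4 }
Iteration 2: +3 →
  { 2 }  = X∖{ 1, 3, 4 }
  { 1, 2, 3 }  = { 1, 2 } ∪ { 3 }
  { 2, 3, 4 }  = { 3, 4 } ∪ { 2, 3 }
Iteration 3 (2 new):
  { 1 }  = X∖{ 2, 3, 4 }
  { 4 }  = X∖{ 1, 2, 3 }
Iteration 4 adds 2:
  { 1, 3 }  = { 3 } ∪ { 1 }
  { 2, 4 }  = { 4 } ∪ { 2 }
After Iteration 5 the family is unchanged; done.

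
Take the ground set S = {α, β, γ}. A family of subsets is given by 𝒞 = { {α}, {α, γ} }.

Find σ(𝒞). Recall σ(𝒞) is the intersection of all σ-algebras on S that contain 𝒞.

Initial family (4 sets): { ∅, {α}, {α, γ}, S }.
Iteration 1. New:
  {β}  = complement {α, γ}
  {β, γ}  = complement {α}
  |family| = 6
Iteration 2 (1 new):
  {α, β}  = {β} ∪ {α}
  |family| = 7
Iteration 3: 1 new —
  {γ}  = complement {α, β}
  |family| = 8
Iteration 4: stable.

σ(𝒞) = { ∅, {α}, {β}, {γ}, {α, β}, {α, γ}, {β, γ}, S }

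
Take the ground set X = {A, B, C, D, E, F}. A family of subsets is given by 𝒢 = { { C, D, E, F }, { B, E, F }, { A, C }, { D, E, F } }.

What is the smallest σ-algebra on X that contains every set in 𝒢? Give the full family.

σ(𝒢) = { {  }, { A }, { B }, { C }, { D }, { A, B }, { A, C }, { A, D }, { B, C }, { B, D }, { C, D }, { E, F }, { A, B, C }, { A, B, D }, { A, C, D }, { A, E, F }, { B, C, D }, { B, E, F }, { C, E, F }, { D, E, F }, { A, B, C, D }, { A, B, E, F }, { A, C, E, F }, { A, D, E, F }, { B, C, E, F }, { B, D, E, F }, { C, D, E, F }, { A, B, C, E, F }, { A, B, D, E, F }, { A, C, D, E, F }, { B, C, D, E, F }, X }

Derivation:
Initial family (6 sets): { {  }, { A, C }, { B, E, F }, { D, E, F }, { C, D, E, F }, X }.
Iteration 1 adds 7:
  { A, B }  = { C, D, E, F }ᶜ
  { A, B, C }  = { D, E, F }ᶜ
  { A, C, D }  = { B, E, F }ᶜ
  { B, D, E, F }  = { A, C }ᶜ
  { A, B, C, E, F }  = { A, C } ∪ { B, E, F }
  { A, C, D, E, F }  = { A, C } ∪ { C, D, E, F }
  { B, C, D, E, F }  = { C, D, E, F } ∪ { B, E, F }
  [13 total]
Iteration 2: +6 →
  { A }  = { B, C, D, E, F }ᶜ
  { B }  = { A, C, D, E, F }ᶜ
  { D }  = { A, B, C, E, F }ᶜ
  { A, B, C, D }  = { A, B, C } ∪ { A, C, D }
  { A, B, E, F }  = { A, B } ∪ { B, E, F }
  { A, B, D, E, F }  = { A, B } ∪ { B, D, E, F }
  [19 total]
Iteration 3: +7 →
  { C }  = { A, B, D, E, F }ᶜ
  { A, D }  = { D } ∪ { A }
  { B, D }  = { B } ∪ { D }
  { C, D }  = { A, B, E, F }ᶜ
  { E, F }  = { A, B, C, D }ᶜ
  { A, B, D }  = { A, B } ∪ { D }
  { A, D, E, F }  = { D, E, F } ∪ { A }
  [26 total]
Iteration 4. New:
  { B, C }  = { A, D, E, F }ᶜ
  { A, E, F }  = { E, F } ∪ { A }
  { B, C, D }  = { C, D } ∪ { B }
  { C, E, F }  = { A, B, D }ᶜ
  { A, C, E, F }  = { B, D }ᶜ
  { B, C, E, F }  = { A, D }ᶜ
  [32 total]
Iteration 5: already closed under ᶜ and ∪.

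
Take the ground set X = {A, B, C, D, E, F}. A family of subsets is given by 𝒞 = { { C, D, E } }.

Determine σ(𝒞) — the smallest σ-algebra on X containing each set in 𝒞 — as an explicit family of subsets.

σ(𝒞) (4 sets): { {}, { A, B, F }, { C, D, E }, X }

Check:
Begin from { {}, { C, D, E }, X } (that is, 𝒞 plus ∅ and X).
Step 1. New:
  { A, B, F }  = complement { C, D, E }
  — 4 sets.
Step 2: stable.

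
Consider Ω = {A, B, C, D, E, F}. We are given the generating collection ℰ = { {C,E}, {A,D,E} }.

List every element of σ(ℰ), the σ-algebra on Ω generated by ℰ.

σ(ℰ) = { {}, {C}, {E}, {A,D}, {B,F}, {C,E}, {A,C,D}, {A,D,E}, {B,C,F}, {B,E,F}, {A,B,D,F}, {A,C,D,E}, {B,C,E,F}, {A,B,C,D,F}, {A,B,D,E,F}, Ω }

Check:
Seed the family with ℰ together with ∅ and Ω: { {}, {C,E}, {A,D,E}, Ω }.
Round 1. New:
  {B,C,F}  = ᶜ of {A,D,E}
  {A,B,D,F}  = ᶜ of {C,E}
  {A,C,D,E}  = {C,E} ∪ {A,D,E}
  |family| = 7
Round 2: 4 new —
  {B,F}  = ᶜ of {A,C,D,E}
  {B,C,E,F}  = {B,C,F} ∪ {C,E}
  {A,B,C,D,F}  = {A,B,D,F} ∪ {B,C,F}
  {A,B,D,E,F}  = {A,D,E} ∪ {A,B,D,F}
  |family| = 11
Round 3. New:
  {C}  = ᶜ of {A,B,D,E,F}
  {E}  = ᶜ of {A,B,C,D,F}
  {A,D}  = ᶜ of {B,C,E,F}
  |family| = 14
Round 4: +2 →
  {A,C,D}  = {C} ∪ {A,D}
  {B,E,F}  = {B,F} ∪ {E}
  |family| = 16
Round 5: no new sets; the family is a σ-algebra.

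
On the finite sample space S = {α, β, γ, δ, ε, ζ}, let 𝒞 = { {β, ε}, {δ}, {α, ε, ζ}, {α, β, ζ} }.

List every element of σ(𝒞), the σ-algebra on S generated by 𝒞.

|σ(𝒞)| = 32.  σ(𝒞) = { ∅, {β}, {γ}, {δ}, {ε}, {α, ζ}, {β, γ}, {β, δ}, {β, ε}, {γ, δ}, {γ, ε}, {δ, ε}, {α, β, ζ}, {α, γ, ζ}, {α, δ, ζ}, {α, ε, ζ}, {β, γ, δ}, {β, γ, ε}, {β, δ, ε}, {γ, δ, ε}, {α, β, γ, ζ}, {α, β, δ, ζ}, {α, β, ε, ζ}, {α, γ, δ, ζ}, {α, γ, ε, ζ}, {α, δ, ε, ζ}, {β, γ, δ, ε}, {α, β, γ, δ, ζ}, {α, β, γ, ε, ζ}, {α, β, δ, ε, ζ}, {α, γ, δ, ε, ζ}, S }

Derivation:
Initial family (6 sets): { ∅, {δ}, {β, ε}, {α, β, ζ}, {α, ε, ζ}, S }.
Iteration 1 (8 new):
  {β, γ, δ}  = complement {α, ε, ζ}
  {β, δ, ε}  = {β, ε} ∪ {δ}
  {γ, δ, ε}  = complement {α, β, ζ}
  {α, β, δ, ζ}  = {δ} ∪ {α, β, ζ}
  {α, β, ε, ζ}  = {β, ε} ∪ {α, ε, ζ}
  {α, γ, δ, ζ}  = complement {β, ε}
  {α, δ, ε, ζ}  = {α, ε, ζ} ∪ {δ}
  {α, β, γ, ε, ζ}  = complement {δ}
  (now 14)
Iteration 2 adds 8:
  {β, γ}  = complement {α, δ, ε, ζ}
  {γ, δ}  = complement {α, β, ε, ζ}
  {γ, ε}  = complement {α, β, δ, ζ}
  {α, γ, ζ}  = complement {β, δ, ε}
  {β, γ, δ, ε}  = {β, ε} ∪ {γ, δ, ε}
  {α, β, γ, δ, ζ}  = {β, γ, δ} ∪ {α, β, δ, ζ}
  {α, β, δ, ε, ζ}  = {β, ε} ∪ {α, β, δ, ζ}
  {α, γ, δ, ε, ζ}  = {γ, δ, ε} ∪ {α, δ, ε, ζ}
  (now 22)
Iteration 3 adds 7:
  {β}  = complement {α, γ, δ, ε, ζ}
  {γ}  = complement {α, β, δ, ε, ζ}
  {ε}  = complement {α, β, γ, δ, ζ}
  {α, ζ}  = complement {β, γ, δ, ε}
  {β, γ, ε}  = {β, ε} ∪ {γ, ε}
  {α, β, γ, ζ}  = {α, γ, ζ} ∪ {β, γ}
  {α, γ, ε, ζ}  = {α, γ, ζ} ∪ {α, ε, ζ}
  (now 29)
Iteration 4: +3 →
  {β, δ}  = complement {α, γ, ε, ζ}
  {δ, ε}  = complement {α, β, γ, ζ}
  {α, δ, ζ}  = complement {β, γ, ε}
  (now 32)
Iteration 5 adds nothing — fixpoint reached.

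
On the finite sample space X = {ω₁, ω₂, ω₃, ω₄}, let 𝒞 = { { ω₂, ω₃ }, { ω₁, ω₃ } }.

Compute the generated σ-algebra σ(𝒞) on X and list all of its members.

Initial family (4 sets): { {  }, { ω₁, ω₃ }, { ω₂, ω₃ }, X }.
Iteration 1: +3 →
  { ω₁, ω₄ }  = ᶜ of { ω₂, ω₃ }
  { ω₂, ω₄ }  = ᶜ of { ω₁, ω₃ }
  { ω₁, ω₂, ω₃ }  = { ω₁, ω₃ } ∪ { ω₂, ω₃ }
  [7 total]
Iteration 2 adds 4:
  { ω₄ }  = ᶜ of { ω₁, ω₂, ω₃ }
  { ω₁, ω₂, ω₄ }  = { ω₁, ω₄ } ∪ { ω₂, ω₄ }
  { ω₁, ω₃, ω₄ }  = { ω₁, ω₄ } ∪ { ω₁, ω₃ }
  { ω₂, ω₃, ω₄ }  = { ω₂, ω₃ } ∪ { ω₂, ω₄ }
  [11 total]
Iteration 3. New:
  { ω₁ }  = ᶜ of { ω₂, ω₃, ω₄ }
  { ω₂ }  = ᶜ of { ω₁, ω₃, ω₄ }
  { ω₃ }  = ᶜ of { ω₁, ω₂, ω₄ }
  [14 total]
Iteration 4: 2 new —
  { ω₁, ω₂ }  = { ω₂ } ∪ { ω₁ }
  { ω₃, ω₄ }  = { ω₃ } ∪ { ω₄ }
  [16 total]
After Iteration 5 the family is unchanged; done.

σ(𝒞) = { {  }, { ω₁ }, { ω₂ }, { ω₃ }, { ω₄ }, { ω₁, ω₂ }, { ω₁, ω₃ }, { ω₁, ω₄ }, { ω₂, ω₃ }, { ω₂, ω₄ }, { ω₃, ω₄ }, { ω₁, ω₂, ω₃ }, { ω₁, ω₂, ω₄ }, { ω₁, ω₃, ω₄ }, { ω₂, ω₃, ω₄ }, X }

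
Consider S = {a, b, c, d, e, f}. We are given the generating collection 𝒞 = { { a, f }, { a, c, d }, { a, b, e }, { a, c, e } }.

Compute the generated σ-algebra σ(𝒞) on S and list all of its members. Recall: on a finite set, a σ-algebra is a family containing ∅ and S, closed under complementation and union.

σ(𝒞) = { ∅, { a }, { b }, { c }, { d }, { e }, { f }, { a, b }, { a, c }, { a, d }, { a, e }, { a, f }, { b, c }, { b, d }, { b, e }, { b, f }, { c, d }, { c, e }, { c, f }, { d, e }, { d, f }, { e, f }, { a, b, c }, { a, b, d }, { a, b, e }, { a, b, f }, { a, c, d }, { a, c, e }, { a, c, f }, { a, d, e }, { a, d, f }, { a, e, f }, { b, c, d }, { b, c, e }, { b, c, f }, { b, d, e }, { b, d, f }, { b, e, f }, { c, d, e }, { c, d, f }, { c, e, f }, { d, e, f }, { a, b, c, d }, { a, b, c, e }, { a, b, c, f }, { a, b, d, e }, { a, b, d, f }, { a, b, e, f }, { a, c, d, e }, { a, c, d, f }, { a, c, e, f }, { a, d, e, f }, { b, c, d, e }, { b, c, d, f }, { b, c, e, f }, { b, d, e, f }, { c, d, e, f }, { a, b, c, d, e }, { a, b, c, d, f }, { a, b, c, e, f }, { a, b, d, e, f }, { a, c, d, e, f }, { b, c, d, e, f }, S }

Trace:
Start: 𝒞 ∪ {∅, S} = { ∅, { a, f }, { a, b, e }, { a, c, d }, { a, c, e }, S }.
Round 1 adds 10:
  { b, d, f }  = S∖{ a, c, e }
  { b, e, f }  = S∖{ a, c, d }
  { c, d, f }  = S∖{ a, b, e }
  { a, b, c, e }  = { a, b, e } ∪ { a, c, e }
  { a, b, e, f }  = { a, b, e } ∪ { a, f }
  { a, c, d, e }  = { a, c, d } ∪ { a, c, e }
  { a, c, d, f }  = { a, c, d } ∪ { a, f }
  { a, c, e, f }  = { a, f } ∪ { a, c, e }
  { b, c, d, e }  = S∖{ a, f }
  { a, b, c, d, e }  = { a, b, e } ∪ { a, c, d }
  (now 16)
Round 2: 14 new —
  { f }  = S∖{ a, b, c, d, e }
  { b, d }  = S∖{ a, c, e, f }
  { b, e }  = S∖{ a, c, d, f }
  { b, f }  = S∖{ a, c, d, e }
  { c, d }  = S∖{ a, b, e, f }
  { d, f }  = S∖{ a, b, c, e }
  { a, b, d, f }  = { b, d, f } ∪ { a, f }
  { b, c, d, f }  = { b, d, f } ∪ { c, d, f }
  { b, d, e, f }  = { b, d, f } ∪ { b, e, f }
  { a, b, c, d, f }  = { b, d, f } ∪ { a, c, d }
  { a, b, c, e, f }  = { a, c, e, f } ∪ { b, e, f }
  { a, b, d, e, f }  = { b, d, f } ∪ { a, b, e }
  { a, c, d, e, f }  = { a, c, e, f } ∪ { a, c, d }
  { b, c, d, e, f }  = { b, d, f } ∪ { b, c, d, e }
  (now 30)
Round 3 (14 new):
  { a }  = S∖{ b, c, d, e, f }
  { b }  = S∖{ a, c, d, e, f }
  { c }  = S∖{ a, b, d, e, f }
  { d }  = S∖{ a, b, c, e, f }
  { e }  = S∖{ a, b, c, d, f }
  { a, c }  = S∖{ b, d, e, f }
  { a, e }  = S∖{ b, c, d, f }
  { c, e }  = S∖{ a, b, d, f }
  { a, b, f }  = { a, f } ∪ { b, f }
  { a, d, f }  = { a, f } ∪ { d, f }
  { b, c, d }  = { c, d } ∪ { b, d }
  { b, d, e }  = { b, e } ∪ { b, d }
  { a, b, c, d }  = { a, c, d } ∪ { b, d }
  { a, b, d, e }  = { a, b, e } ∪ { b, d }
  (now 44)
Round 4: +20 →
  { a, b }  = { b } ∪ { a }
  { a, d }  = { d } ∪ { a }
  { b, c }  = { b } ∪ { c }
  { c, f }  = S∖{ a, b, d, e }
  { d, e }  = { d } ∪ { e }
  { e, f }  = S∖{ a, b, c, d }
  { a, b, c }  = { b } ∪ { a, c }
  { a, b, d }  = { a } ∪ { b, d }
  { a, c, f }  = S∖{ b, d, e }
  { a, d, e }  = { d } ∪ { a, e }
  { a, e, f }  = S∖{ b, c, d }
  { b, c, e }  = S∖{ a, d, f }
  { b, c, f }  = { b, f } ∪ { c }
  { c, d, e }  = S∖{ a, b, f }
  { c, e, f }  = { c, e } ∪ { f }
  { d, e, f }  = { d, f } ∪ { e }
  { a, b, c, f }  = { a, c } ∪ { b, f }
  { a, d, e, f }  = { a, d, f } ∪ { a, e }
  { b, c, e, f }  = { c, e } ∪ { b, f }
  { c, d, e, f }  = { c, e } ∪ { c, d, f }
  (now 64)
Round 5: no new sets; the family is a σ-algebra.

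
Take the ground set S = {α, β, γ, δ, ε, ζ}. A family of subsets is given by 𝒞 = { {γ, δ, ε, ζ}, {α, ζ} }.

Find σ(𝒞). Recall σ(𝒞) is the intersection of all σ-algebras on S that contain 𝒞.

Take S₀ = 𝒞 ∪ {∅, S} = { ∅, {α, ζ}, {γ, δ, ε, ζ}, S }.
Step 1 adds 3:
  {α, β}  = {γ, δ, ε, ζ}ᶜ
  {β, γ, δ, ε}  = {α, ζ}ᶜ
  {α, γ, δ, ε, ζ}  = {γ, δ, ε, ζ} ∪ {α, ζ}
Step 2. New:
  {β}  = {α, γ, δ, ε, ζ}ᶜ
  {α, β, ζ}  = {α, β} ∪ {α, ζ}
  {α, β, γ, δ, ε}  = {α, β} ∪ {β, γ, δ, ε}
  {β, γ, δ, ε, ζ}  = {γ, δ, ε, ζ} ∪ {β, γ, δ, ε}
Step 3 (3 new):
  {α}  = {β, γ, δ, ε, ζ}ᶜ
  {ζ}  = {α, β, γ, δ, ε}ᶜ
  {γ, δ, ε}  = {α, β, ζ}ᶜ
Step 4 adds 2:
  {β, ζ}  = {β} ∪ {ζ}
  {α, γ, δ, ε}  = {γ, δ, ε} ∪ {α}
Step 5: no new sets; the family is a σ-algebra.

σ(𝒞) = { ∅, {α}, {β}, {ζ}, {α, β}, {α, ζ}, {β, ζ}, {α, β, ζ}, {γ, δ, ε}, {α, γ, δ, ε}, {β, γ, δ, ε}, {γ, δ, ε, ζ}, {α, β, γ, δ, ε}, {α, γ, δ, ε, ζ}, {β, γ, δ, ε, ζ}, S }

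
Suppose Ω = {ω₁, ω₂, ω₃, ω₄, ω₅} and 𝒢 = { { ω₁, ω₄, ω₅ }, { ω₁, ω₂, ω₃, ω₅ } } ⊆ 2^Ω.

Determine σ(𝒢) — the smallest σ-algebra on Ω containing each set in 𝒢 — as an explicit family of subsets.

Answer: σ(𝒢) = { {  }, { ω₄ }, { ω₁, ω₅ }, { ω₂, ω₃ }, { ω₁, ω₄, ω₅ }, { ω₂, ω₃, ω₄ }, { ω₁, ω₂, ω₃, ω₅ }, Ω }

Trace:
Seed the family with 𝒢 together with ∅ and Ω: { {  }, { ω₁, ω₄, ω₅ }, { ω₁, ω₂, ω₃, ω₅ }, Ω }.
Round 1. New:
  { ω₄ }  = Ω∖{ ω₁, ω₂, ω₃, ω₅ }
  { ω₂, ω₃ }  = Ω∖{ ω₁, ω₄, ω₅ }
  |family| = 6
Round 2 adds 1:
  { ω₂, ω₃, ω₄ }  = { ω₂, ω₃ } ∪ { ω₄ }
  |family| = 7
Round 3. New:
  { ω₁, ω₅ }  = Ω∖{ ω₂, ω₃, ω₄ }
  |family| = 8
Round 4: already closed under ᶜ and ∪.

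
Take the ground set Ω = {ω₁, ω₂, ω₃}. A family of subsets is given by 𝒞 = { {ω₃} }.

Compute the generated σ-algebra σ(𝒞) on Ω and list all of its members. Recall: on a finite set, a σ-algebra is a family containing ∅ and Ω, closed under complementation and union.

|σ(𝒞)| = 4.  σ(𝒞) = { {}, {ω₃}, {ω₁,ω₂}, Ω }

Derivation:
Start: 𝒞 ∪ {∅, Ω} = { {}, {ω₃}, Ω }.
Round 1. New:
  {ω₁,ω₂}  = complement {ω₃}
Round 2: closed — nothing new.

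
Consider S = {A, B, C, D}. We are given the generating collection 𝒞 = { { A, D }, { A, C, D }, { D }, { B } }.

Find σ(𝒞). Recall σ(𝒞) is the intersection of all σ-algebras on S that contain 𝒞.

Seed the family with 𝒞 together with ∅ and S: { {  }, { B }, { D }, { A, D }, { A, C, D }, S }.
Step 1 (4 new):
  { B, C }  = complement { A, D }
  { B, D }  = { D } ∪ { B }
  { A, B, C }  = complement { D }
  { A, B, D }  = { A, D } ∪ { B }
Step 2: +3 →
  { C }  = complement { A, B, D }
  { A, C }  = complement { B, D }
  { B, C, D }  = { B, C } ∪ { D }
Step 3 adds 2:
  { A }  = complement { B, C, D }
  { C, D }  = { C } ∪ { D }
Step 4. New:
  { A, B }  = complement { C, D }
Step 5: already closed under ᶜ and ∪.

Hence σ(𝒞) has 16 members: { {  }, { A }, { B }, { C }, { D }, { A, B }, { A, C }, { A, D }, { B, C }, { B, D }, { C, D }, { A, B, C }, { A, B, D }, { A, C, D }, { B, C, D }, S }.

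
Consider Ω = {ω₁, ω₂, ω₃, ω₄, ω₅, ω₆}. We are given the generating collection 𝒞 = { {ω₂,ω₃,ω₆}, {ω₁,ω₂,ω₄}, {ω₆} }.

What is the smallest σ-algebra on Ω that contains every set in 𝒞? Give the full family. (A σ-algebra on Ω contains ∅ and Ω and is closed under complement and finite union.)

σ(𝒞) = { ∅, {ω₂}, {ω₃}, {ω₅}, {ω₆}, {ω₁,ω₄}, {ω₂,ω₃}, {ω₂,ω₅}, {ω₂,ω₆}, {ω₃,ω₅}, {ω₃,ω₆}, {ω₅,ω₆}, {ω₁,ω₂,ω₄}, {ω₁,ω₃,ω₄}, {ω₁,ω₄,ω₅}, {ω₁,ω₄,ω₆}, {ω₂,ω₃,ω₅}, {ω₂,ω₃,ω₆}, {ω₂,ω₅,ω₆}, {ω₃,ω₅,ω₆}, {ω₁,ω₂,ω₃,ω₄}, {ω₁,ω₂,ω₄,ω₅}, {ω₁,ω₂,ω₄,ω₆}, {ω₁,ω₃,ω₄,ω₅}, {ω₁,ω₃,ω₄,ω₆}, {ω₁,ω₄,ω₅,ω₆}, {ω₂,ω₃,ω₅,ω₆}, {ω₁,ω₂,ω₃,ω₄,ω₅}, {ω₁,ω₂,ω₃,ω₄,ω₆}, {ω₁,ω₂,ω₄,ω₅,ω₆}, {ω₁,ω₃,ω₄,ω₅,ω₆}, Ω }

Working:
Start: 𝒞 ∪ {∅, Ω} = { ∅, {ω₆}, {ω₁,ω₂,ω₄}, {ω₂,ω₃,ω₆}, Ω }.
Pass 1. New:
  {ω₁,ω₄,ω₅}  = ᶜ of {ω₂,ω₃,ω₆}
  {ω₃,ω₅,ω₆}  = ᶜ of {ω₁,ω₂,ω₄}
  {ω₁,ω₂,ω₄,ω₆}  = {ω₁,ω₂,ω₄} ∪ {ω₆}
  {ω₁,ω₂,ω₃,ω₄,ω₅}  = ᶜ of {ω₆}
  {ω₁,ω₂,ω₃,ω₄,ω₆}  = {ω₂,ω₃,ω₆} ∪ {ω₁,ω₂,ω₄}
  |family| = 10
Pass 2 (7 new):
  {ω₅}  = ᶜ of {ω₁,ω₂,ω₃,ω₄,ω₆}
  {ω₃,ω₅}  = ᶜ of {ω₁,ω₂,ω₄,ω₆}
  {ω₁,ω₂,ω₄,ω₅}  = {ω₁,ω₄,ω₅} ∪ {ω₁,ω₂,ω₄}
  {ω₁,ω₄,ω₅,ω₆}  = {ω₁,ω₄,ω₅} ∪ {ω₆}
  {ω₂,ω₃,ω₅,ω₆}  = {ω₂,ω₃,ω₆} ∪ {ω₃,ω₅,ω₆}
  {ω₁,ω₂,ω₄,ω₅,ω₆}  = {ω₁,ω₄,ω₅} ∪ {ω₁,ω₂,ω₄,ω₆}
  {ω₁,ω₃,ω₄,ω₅,ω₆}  = {ω₁,ω₄,ω₅} ∪ {ω₃,ω₅,ω₆}
  |family| = 17
Pass 3: 7 new —
  {ω₂}  = ᶜ of {ω₁,ω₃,ω₄,ω₅,ω₆}
  {ω₃}  = ᶜ of {ω₁,ω₂,ω₄,ω₅,ω₆}
  {ω₁,ω₄}  = ᶜ of {ω₂,ω₃,ω₅,ω₆}
  {ω₂,ω₃}  = ᶜ of {ω₁,ω₄,ω₅,ω₆}
  {ω₃,ω₆}  = ᶜ of {ω₁,ω₂,ω₄,ω₅}
  {ω₅,ω₆}  = {ω₆} ∪ {ω₅}
  {ω₁,ω₃,ω₄,ω₅}  = {ω₁,ω₄,ω₅} ∪ {ω₃,ω₅}
  |family| = 24
Pass 4. New:
  {ω₂,ω₅}  = {ω₂} ∪ {ω₅}
  {ω₂,ω₆}  = ᶜ of {ω₁,ω₃,ω₄,ω₅}
  {ω₁,ω₃,ω₄}  = {ω₃} ∪ {ω₁,ω₄}
  {ω₁,ω₄,ω₆}  = {ω₆} ∪ {ω₁,ω₄}
  {ω₂,ω₃,ω₅}  = {ω₂} ∪ {ω₃,ω₅}
  {ω₂,ω₅,ω₆}  = {ω₅,ω₆} ∪ {ω₂}
  {ω₁,ω₂,ω₃,ω₄}  = ᶜ of {ω₅,ω₆}
  {ω₁,ω₃,ω₄,ω₆}  = {ω₁,ω₄} ∪ {ω₃,ω₆}
  |family| = 32
Pass 5: no new sets; the family is a σ-algebra.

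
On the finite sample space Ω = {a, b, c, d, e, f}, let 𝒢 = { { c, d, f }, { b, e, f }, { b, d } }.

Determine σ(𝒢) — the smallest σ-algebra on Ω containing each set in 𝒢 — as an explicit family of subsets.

Answer: σ(𝒢) = { {}, { a }, { b }, { c }, { d }, { e }, { f }, { a, b }, { a, c }, { a, d }, { a, e }, { a, f }, { b, c }, { b, d }, { b, e }, { b, f }, { c, d }, { c, e }, { c, f }, { d, e }, { d, f }, { e, f }, { a, b, c }, { a, b, d }, { a, b, e }, { a, b, f }, { a, c, d }, { a, c, e }, { a, c, f }, { a, d, e }, { a, d, f }, { a, e, f }, { b, c, d }, { b, c, e }, { b, c, f }, { b, d, e }, { b, d, f }, { b, e, f }, { c, d, e }, { c, d, f }, { c, e, f }, { d, e, f }, { a, b, c, d }, { a, b, c, e }, { a, b, c, f }, { a, b, d, e }, { a, b, d, f }, { a, b, e, f }, { a, c, d, e }, { a, c, d, f }, { a, c, e, f }, { a, d, e, f }, { b, c, d, e }, { b, c, d, f }, { b, c, e, f }, { b, d, e, f }, { c, d, e, f }, { a, b, c, d, e }, { a, b, c, d, f }, { a, b, c, e, f }, { a, b, d, e, f }, { a, c, d, e, f }, { b, c, d, e, f }, Ω }

Working:
Begin from { {}, { b, d }, { b, e, f }, { c, d, f }, Ω } (that is, 𝒢 plus ∅ and Ω).
Iteration 1. New:
  { a, b, e }  = complement { c, d, f }
  { a, c, d }  = complement { b, e, f }
  { a, c, e, f }  = complement { b, d }
  { b, c, d, f }  = { c, d, f } ∪ { b, d }
  { b, d, e, f }  = { b, e, f } ∪ { b, d }
  { b, c, d, e, f }  = { c, d, f } ∪ { b, e, f }
  (now 11)
Iteration 2 adds 12:
  { a }  = complement { b, c, d, e, f }
  { a, c }  = complement { b, d, e, f }
  { a, e }  = complement { b, c, d, f }
  { a, b, c, d }  = { a, c, d } ∪ { b, d }
  { a, b, d, e }  = { a, b, e } ∪ { b, d }
  { a, b, e, f }  = { b, e, f } ∪ { a, b, e }
  { a, c, d, f }  = { a, c, d } ∪ { c, d, f }
  { a, b, c, d, e }  = { a, b, e } ∪ { a, c, d }
  { a, b, c, d, f }  = { a, c, d } ∪ { b, c, d, f }
  { a, b, c, e, f }  = { a, c, e, f } ∪ { b, e, f }
  { a, b, d, e, f }  = { a, b, e } ∪ { b, d, e, f }
  { a, c, d, e, f }  = { a, c, e, f } ∪ { a, c, d }
  (now 23)
Iteration 3 adds 13:
  { b }  = complement { a, c, d, e, f }
  { c }  = complement { a, b, d, e, f }
  { d }  = complement { a, b, c, e, f }
  { e }  = complement { a, b, c, d, f }
  { f }  = complement { a, b, c, d, e }
  { b, e }  = complement { a, c, d, f }
  { c, d }  = complement { a, b, e, f }
  { c, f }  = complement { a, b, d, e }
  { e, f }  = complement { a, b, c, d }
  { a, b, d }  = { b, d } ∪ { a }
  { a, c, e }  = { a, c } ∪ { a, e }
  { a, b, c, e }  = { a, c } ∪ { a, b, e }
  { a, c, d, e }  = { a, c, d } ∪ { a, e }
  (now 36)
Iteration 4 (24 new):
  { a, b }  = { a } ∪ { b }
  { a, d }  = { a } ∪ { d }
  { a, f }  = { a } ∪ { f }
  { b, c }  = { b } ∪ { c }
  { b, f }  = complement { a, c, d, e }
  { c, e }  = { e } ∪ { c }
  { d, e }  = { e } ∪ { d }
  { d, f }  = complement { a, b, c, e }
  { a, b, c }  = { b } ∪ { a, c }
  { a, c, f }  = { a } ∪ { c, f }
  { a, d, e }  = { a, e } ∪ { d }
  { a, e, f }  = { e, f } ∪ { a }
  { b, c, d }  = { c, d } ∪ { b }
  { b, c, e }  = { b, e } ∪ { c }
  { b, c, f }  = { b } ∪ { c, f }
  { b, d, e }  = { b, e } ∪ { d }
  { b, d, f }  = complement { a, c, e }
  { c, d, e }  = { c, d } ∪ { e }
  { c, e, f }  = complement { a, b, d }
  { d, e, f }  = { e, f } ∪ { d }
  { a, b, d, f }  = { f } ∪ { a, b, d }
  { b, c, d, e }  = { b, e } ∪ { c, d }
  { b, c, e, f }  = { b, e } ∪ { c, f }
  { c, d, e, f }  = { c, d } ∪ { e, f }
  (now 60)
Iteration 5: 4 new —
  { a, b, f }  = complement { c, d, e }
  { a, d, f }  = complement { b, c, e }
  { a, b, c, f }  = complement { d, e }
  { a, d, e, f }  = complement { b, c }
  (now 64)
Iteration 6: stable.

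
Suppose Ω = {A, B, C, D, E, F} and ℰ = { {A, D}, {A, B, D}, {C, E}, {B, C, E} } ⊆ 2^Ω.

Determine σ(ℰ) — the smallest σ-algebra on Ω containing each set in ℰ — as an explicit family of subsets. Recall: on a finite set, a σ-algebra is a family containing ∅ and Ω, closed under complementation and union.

Seed the family with ℰ together with ∅ and Ω: { {}, {A, D}, {C, E}, {A, B, D}, {B, C, E}, Ω }.
Iteration 1. New:
  {A, D, F}  = {B, C, E}ᶜ
  {C, E, F}  = {A, B, D}ᶜ
  {A, B, D, F}  = {C, E}ᶜ
  {A, C, D, E}  = {A, D} ∪ {C, E}
  {B, C, E, F}  = {A, D}ᶜ
  {A, B, C, D, E}  = {B, C, E} ∪ {A, D}
  |family| = 12
Iteration 2: 3 new —
  {F}  = {A, B, C, D, E}ᶜ
  {B, F}  = {A, C, D, E}ᶜ
  {A, C, D, E, F}  = {A, D, F} ∪ {A, C, D, E}
  |family| = 15
Iteration 3: +1 →
  {B}  = {A, C, D, E, F}ᶜ
  |family| = 16
Iteration 4: closed — nothing new.

Therefore σ(ℰ) = { {}, {B}, {F}, {A, D}, {B, F}, {C, E}, {A, B, D}, {A, D, F}, {B, C, E}, {C, E, F}, {A, B, D, F}, {A, C, D, E}, {B, C, E, F}, {A, B, C, D, E}, {A, C, D, E, F}, Ω } (|σ(ℰ)| = 16).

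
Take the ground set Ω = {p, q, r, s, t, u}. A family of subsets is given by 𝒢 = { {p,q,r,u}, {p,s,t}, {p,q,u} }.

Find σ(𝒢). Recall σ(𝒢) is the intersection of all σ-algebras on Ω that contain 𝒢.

Take S₀ = 𝒢 ∪ {∅, Ω} = { ∅, {p,q,u}, {p,s,t}, {p,q,r,u}, Ω }.
Pass 1. New:
  {s,t}  = {p,q,r,u}ᶜ
  {q,r,u}  = {p,s,t}ᶜ
  {r,s,t}  = {p,q,u}ᶜ
  {p,q,s,t,u}  = {p,s,t} ∪ {p,q,u}
  — 9 sets.
Pass 2: 3 new —
  {r}  = {p,q,s,t,u}ᶜ
  {p,r,s,t}  = {p,s,t} ∪ {r,s,t}
  {q,r,s,t,u}  = {r,s,t} ∪ {q,r,u}
  — 12 sets.
Pass 3: +2 →
  {p}  = {q,r,s,t,u}ᶜ
  {q,u}  = {p,r,s,t}ᶜ
  — 14 sets.
Pass 4. New:
  {p,r}  = {r} ∪ {p}
  {q,s,t,u}  = {s,t} ∪ {q,u}
  — 16 sets.
Pass 5: stable.

Hence σ(𝒢) has 16 members: { ∅, {p}, {r}, {p,r}, {q,u}, {s,t}, {p,q,u}, {p,s,t}, {q,r,u}, {r,s,t}, {p,q,r,u}, {p,r,s,t}, {q,s,t,u}, {p,q,s,t,u}, {q,r,s,t,u}, Ω }.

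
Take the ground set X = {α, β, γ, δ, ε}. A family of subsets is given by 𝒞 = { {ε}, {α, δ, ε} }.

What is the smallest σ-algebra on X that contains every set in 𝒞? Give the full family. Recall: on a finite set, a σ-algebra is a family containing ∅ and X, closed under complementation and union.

Answer: σ(𝒞) = { ∅, {ε}, {α, δ}, {β, γ}, {α, δ, ε}, {β, γ, ε}, {α, β, γ, δ}, X }

Derivation:
Take S₀ = 𝒞 ∪ {∅, X} = { ∅, {ε}, {α, δ, ε}, X }.
Step 1. New:
  {β, γ}  = X∖{α, δ, ε}
  {α, β, γ, δ}  = X∖{ε}
  [6 total]
Step 2: +1 →
  {β, γ, ε}  = {β, γ} ∪ {ε}
  [7 total]
Step 3 adds 1:
  {α, δ}  = X∖{β, γ, ε}
  [8 total]
After Step 4 the family is unchanged; done.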